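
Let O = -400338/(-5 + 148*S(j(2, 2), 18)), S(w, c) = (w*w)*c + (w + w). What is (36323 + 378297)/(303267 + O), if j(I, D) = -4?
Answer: 17179779700/12565467807 ≈ 1.3672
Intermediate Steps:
S(w, c) = 2*w + c*w² (S(w, c) = w²*c + 2*w = c*w² + 2*w = 2*w + c*w²)
O = -400338/41435 (O = -400338/(-5 + 148*(-4*(2 + 18*(-4)))) = -400338/(-5 + 148*(-4*(2 - 72))) = -400338/(-5 + 148*(-4*(-70))) = -400338/(-5 + 148*280) = -400338/(-5 + 41440) = -400338/41435 ≈ -9.6618)
(36323 + 378297)/(303267 + O) = (36323 + 378297)/(303267 - 400338/41435) = 414620/(12565467807/41435) = 414620*(41435/12565467807) = 17179779700/12565467807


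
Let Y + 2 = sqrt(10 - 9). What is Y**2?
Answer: 1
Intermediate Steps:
Y = -1 (Y = -2 + sqrt(10 - 9) = -2 + sqrt(1) = -2 + 1 = -1)
Y**2 = (-1)**2 = 1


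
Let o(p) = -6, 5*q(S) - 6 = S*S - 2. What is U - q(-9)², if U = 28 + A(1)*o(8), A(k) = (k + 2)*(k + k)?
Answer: -297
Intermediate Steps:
q(S) = ⅘ + S²/5 (q(S) = 6/5 + (S*S - 2)/5 = 6/5 + (S² - 2)/5 = 6/5 + (-2 + S²)/5 = 6/5 + (-⅖ + S²/5) = ⅘ + S²/5)
A(k) = 2*k*(2 + k) (A(k) = (2 + k)*(2*k) = 2*k*(2 + k))
U = -8 (U = 28 + (2*1*(2 + 1))*(-6) = 28 + (2*1*3)*(-6) = 28 + 6*(-6) = 28 - 36 = -8)
U - q(-9)² = -8 - (⅘ + (⅕)*(-9)²)² = -8 - (⅘ + (⅕)*81)² = -8 - (⅘ + 81/5)² = -8 - 1*17² = -8 - 1*289 = -8 - 289 = -297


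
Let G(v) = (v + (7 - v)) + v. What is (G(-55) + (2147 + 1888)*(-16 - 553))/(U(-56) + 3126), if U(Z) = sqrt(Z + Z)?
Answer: -3588590169/4885994 + 2295963*I*sqrt(7)/2442997 ≈ -734.46 + 2.4865*I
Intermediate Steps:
U(Z) = sqrt(2)*sqrt(Z) (U(Z) = sqrt(2*Z) = sqrt(2)*sqrt(Z))
G(v) = 7 + v
(G(-55) + (2147 + 1888)*(-16 - 553))/(U(-56) + 3126) = ((7 - 55) + (2147 + 1888)*(-16 - 553))/(sqrt(2)*sqrt(-56) + 3126) = (-48 + 4035*(-569))/(sqrt(2)*(2*I*sqrt(14)) + 3126) = (-48 - 2295915)/(4*I*sqrt(7) + 3126) = -2295963/(3126 + 4*I*sqrt(7))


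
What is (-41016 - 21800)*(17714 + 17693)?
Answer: -2224126112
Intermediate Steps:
(-41016 - 21800)*(17714 + 17693) = -62816*35407 = -2224126112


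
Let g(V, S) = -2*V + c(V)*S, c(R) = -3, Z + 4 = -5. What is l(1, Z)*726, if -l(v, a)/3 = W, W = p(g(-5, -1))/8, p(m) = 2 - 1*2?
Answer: 0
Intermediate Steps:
Z = -9 (Z = -4 - 5 = -9)
g(V, S) = -3*S - 2*V (g(V, S) = -2*V - 3*S = -3*S - 2*V)
p(m) = 0 (p(m) = 2 - 2 = 0)
W = 0 (W = 0/8 = 0*(1/8) = 0)
l(v, a) = 0 (l(v, a) = -3*0 = 0)
l(1, Z)*726 = 0*726 = 0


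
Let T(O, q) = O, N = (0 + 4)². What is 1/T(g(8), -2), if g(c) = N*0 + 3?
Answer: ⅓ ≈ 0.33333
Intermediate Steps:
N = 16 (N = 4² = 16)
g(c) = 3 (g(c) = 16*0 + 3 = 0 + 3 = 3)
1/T(g(8), -2) = 1/3 = ⅓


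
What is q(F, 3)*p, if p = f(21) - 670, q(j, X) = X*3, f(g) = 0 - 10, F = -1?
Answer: -6120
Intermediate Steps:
f(g) = -10
q(j, X) = 3*X
p = -680 (p = -10 - 670 = -680)
q(F, 3)*p = (3*3)*(-680) = 9*(-680) = -6120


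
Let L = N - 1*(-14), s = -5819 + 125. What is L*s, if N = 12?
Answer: -148044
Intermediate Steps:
s = -5694
L = 26 (L = 12 - 1*(-14) = 12 + 14 = 26)
L*s = 26*(-5694) = -148044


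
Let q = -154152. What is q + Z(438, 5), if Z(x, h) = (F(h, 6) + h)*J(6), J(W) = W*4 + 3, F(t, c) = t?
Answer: -153882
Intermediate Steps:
J(W) = 3 + 4*W (J(W) = 4*W + 3 = 3 + 4*W)
Z(x, h) = 54*h (Z(x, h) = (h + h)*(3 + 4*6) = (2*h)*(3 + 24) = (2*h)*27 = 54*h)
q + Z(438, 5) = -154152 + 54*5 = -154152 + 270 = -153882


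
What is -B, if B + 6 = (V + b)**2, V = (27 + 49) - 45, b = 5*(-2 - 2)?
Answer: -115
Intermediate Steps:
b = -20 (b = 5*(-4) = -20)
V = 31 (V = 76 - 45 = 31)
B = 115 (B = -6 + (31 - 20)**2 = -6 + 11**2 = -6 + 121 = 115)
-B = -1*115 = -115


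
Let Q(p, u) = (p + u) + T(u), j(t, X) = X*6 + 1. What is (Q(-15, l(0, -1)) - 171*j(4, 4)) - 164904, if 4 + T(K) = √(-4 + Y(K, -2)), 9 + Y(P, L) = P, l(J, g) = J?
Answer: -169198 + I*√13 ≈ -1.692e+5 + 3.6056*I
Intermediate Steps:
Y(P, L) = -9 + P
j(t, X) = 1 + 6*X (j(t, X) = 6*X + 1 = 1 + 6*X)
T(K) = -4 + √(-13 + K) (T(K) = -4 + √(-4 + (-9 + K)) = -4 + √(-13 + K))
Q(p, u) = -4 + p + u + √(-13 + u) (Q(p, u) = (p + u) + (-4 + √(-13 + u)) = -4 + p + u + √(-13 + u))
(Q(-15, l(0, -1)) - 171*j(4, 4)) - 164904 = ((-4 - 15 + 0 + √(-13 + 0)) - 171*(1 + 6*4)) - 164904 = ((-4 - 15 + 0 + √(-13)) - 171*(1 + 24)) - 164904 = ((-4 - 15 + 0 + I*√13) - 171*25) - 164904 = ((-19 + I*√13) - 4275) - 164904 = (-4294 + I*√13) - 164904 = -169198 + I*√13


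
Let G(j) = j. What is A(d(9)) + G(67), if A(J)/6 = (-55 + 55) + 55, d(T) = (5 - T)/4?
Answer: 397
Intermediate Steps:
d(T) = 5/4 - T/4 (d(T) = (5 - T)*(¼) = 5/4 - T/4)
A(J) = 330 (A(J) = 6*((-55 + 55) + 55) = 6*(0 + 55) = 6*55 = 330)
A(d(9)) + G(67) = 330 + 67 = 397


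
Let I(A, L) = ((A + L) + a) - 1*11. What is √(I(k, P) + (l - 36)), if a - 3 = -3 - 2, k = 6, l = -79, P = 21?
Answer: I*√101 ≈ 10.05*I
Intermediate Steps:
a = -2 (a = 3 + (-3 - 2) = 3 - 5 = -2)
I(A, L) = -13 + A + L (I(A, L) = ((A + L) - 2) - 1*11 = (-2 + A + L) - 11 = -13 + A + L)
√(I(k, P) + (l - 36)) = √((-13 + 6 + 21) + (-79 - 36)) = √(14 - 115) = √(-101) = I*√101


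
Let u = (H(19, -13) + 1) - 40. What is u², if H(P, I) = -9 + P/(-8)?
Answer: 162409/64 ≈ 2537.6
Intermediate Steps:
H(P, I) = -9 - P/8 (H(P, I) = -9 + P*(-⅛) = -9 - P/8)
u = -403/8 (u = ((-9 - ⅛*19) + 1) - 40 = ((-9 - 19/8) + 1) - 40 = (-91/8 + 1) - 40 = -83/8 - 40 = -403/8 ≈ -50.375)
u² = (-403/8)² = 162409/64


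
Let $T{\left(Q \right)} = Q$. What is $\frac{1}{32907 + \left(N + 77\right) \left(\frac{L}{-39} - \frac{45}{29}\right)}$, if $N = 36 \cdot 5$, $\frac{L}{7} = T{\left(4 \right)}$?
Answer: $\frac{1131}{36558098} \approx 3.0937 \cdot 10^{-5}$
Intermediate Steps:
$L = 28$ ($L = 7 \cdot 4 = 28$)
$N = 180$
$\frac{1}{32907 + \left(N + 77\right) \left(\frac{L}{-39} - \frac{45}{29}\right)} = \frac{1}{32907 + \left(180 + 77\right) \left(\frac{28}{-39} - \frac{45}{29}\right)} = \frac{1}{32907 + 257 \left(28 \left(- \frac{1}{39}\right) - \frac{45}{29}\right)} = \frac{1}{32907 + 257 \left(- \frac{28}{39} - \frac{45}{29}\right)} = \frac{1}{32907 + 257 \left(- \frac{2567}{1131}\right)} = \frac{1}{32907 - \frac{659719}{1131}} = \frac{1}{\frac{36558098}{1131}} = \frac{1131}{36558098}$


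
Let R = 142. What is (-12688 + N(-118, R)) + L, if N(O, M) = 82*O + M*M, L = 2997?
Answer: 797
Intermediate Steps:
N(O, M) = M**2 + 82*O (N(O, M) = 82*O + M**2 = M**2 + 82*O)
(-12688 + N(-118, R)) + L = (-12688 + (142**2 + 82*(-118))) + 2997 = (-12688 + (20164 - 9676)) + 2997 = (-12688 + 10488) + 2997 = -2200 + 2997 = 797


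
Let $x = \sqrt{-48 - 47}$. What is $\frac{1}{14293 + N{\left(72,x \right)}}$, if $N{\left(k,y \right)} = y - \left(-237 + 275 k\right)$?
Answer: $- \frac{1054}{5554599} - \frac{i \sqrt{95}}{27772995} \approx -0.00018975 - 3.5094 \cdot 10^{-7} i$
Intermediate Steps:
$x = i \sqrt{95}$ ($x = \sqrt{-95} = i \sqrt{95} \approx 9.7468 i$)
$N{\left(k,y \right)} = 237 + y - 275 k$ ($N{\left(k,y \right)} = y - \left(-237 + 275 k\right) = 237 + y - 275 k$)
$\frac{1}{14293 + N{\left(72,x \right)}} = \frac{1}{14293 + \left(237 + i \sqrt{95} - 19800\right)} = \frac{1}{14293 - \left(19563 - i \sqrt{95}\right)} = \frac{1}{-5270 + i \sqrt{95}}$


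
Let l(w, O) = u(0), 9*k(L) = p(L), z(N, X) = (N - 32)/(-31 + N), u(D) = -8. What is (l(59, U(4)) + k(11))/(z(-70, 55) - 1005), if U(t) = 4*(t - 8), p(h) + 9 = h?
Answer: 7070/912627 ≈ 0.0077469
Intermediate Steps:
z(N, X) = (-32 + N)/(-31 + N)
p(h) = -9 + h
k(L) = -1 + L/9 (k(L) = (-9 + L)/9 = -1 + L/9)
U(t) = -32 + 4*t (U(t) = 4*(-8 + t) = -32 + 4*t)
l(w, O) = -8
(l(59, U(4)) + k(11))/(z(-70, 55) - 1005) = (-8 + (-1 + (⅑)*11))/((-32 - 70)/(-31 - 70) - 1005) = (-8 + (-1 + 11/9))/(-102/(-101) - 1005) = (-8 + 2/9)/(-1/101*(-102) - 1005) = -70/(9*(102/101 - 1005)) = -70/(9*(-101403/101)) = -70/9*(-101/101403) = 7070/912627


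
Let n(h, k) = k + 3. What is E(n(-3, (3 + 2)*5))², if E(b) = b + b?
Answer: 3136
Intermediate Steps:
n(h, k) = 3 + k
E(b) = 2*b
E(n(-3, (3 + 2)*5))² = (2*(3 + (3 + 2)*5))² = (2*(3 + 5*5))² = (2*(3 + 25))² = (2*28)² = 56² = 3136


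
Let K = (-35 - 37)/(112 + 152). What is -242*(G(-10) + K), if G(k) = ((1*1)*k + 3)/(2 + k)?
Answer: -583/4 ≈ -145.75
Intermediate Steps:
K = -3/11 (K = -72/264 = -72*1/264 = -3/11 ≈ -0.27273)
G(k) = (3 + k)/(2 + k) (G(k) = (1*k + 3)/(2 + k) = (k + 3)/(2 + k) = (3 + k)/(2 + k))
-242*(G(-10) + K) = -242*((3 - 10)/(2 - 10) - 3/11) = -242*(-7/(-8) - 3/11) = -242*(-⅛*(-7) - 3/11) = -242*(7/8 - 3/11) = -242*53/88 = -583/4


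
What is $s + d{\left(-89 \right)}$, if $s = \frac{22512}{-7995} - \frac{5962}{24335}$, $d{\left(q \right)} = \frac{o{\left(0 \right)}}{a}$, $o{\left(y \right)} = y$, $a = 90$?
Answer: $- \frac{39699714}{12970555} \approx -3.0608$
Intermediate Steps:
$d{\left(q \right)} = 0$ ($d{\left(q \right)} = \frac{0}{90} = 0 \cdot \frac{1}{90} = 0$)
$s = - \frac{39699714}{12970555}$ ($s = 22512 \left(- \frac{1}{7995}\right) - \frac{5962}{24335} = - \frac{7504}{2665} - \frac{5962}{24335} = - \frac{39699714}{12970555} \approx -3.0608$)
$s + d{\left(-89 \right)} = - \frac{39699714}{12970555} + 0 = - \frac{39699714}{12970555}$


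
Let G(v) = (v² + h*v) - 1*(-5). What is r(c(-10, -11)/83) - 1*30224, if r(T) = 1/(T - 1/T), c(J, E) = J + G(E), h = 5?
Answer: -95754695/3168 ≈ -30226.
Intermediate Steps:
G(v) = 5 + v² + 5*v (G(v) = (v² + 5*v) - 1*(-5) = (v² + 5*v) + 5 = 5 + v² + 5*v)
c(J, E) = 5 + J + E² + 5*E (c(J, E) = J + (5 + E² + 5*E) = 5 + J + E² + 5*E)
r(c(-10, -11)/83) - 1*30224 = ((5 - 10 + (-11)² + 5*(-11))/83)/(-1 + ((5 - 10 + (-11)² + 5*(-11))/83)²) - 1*30224 = ((5 - 10 + 121 - 55)*(1/83))/(-1 + ((5 - 10 + 121 - 55)*(1/83))²) - 30224 = (61*(1/83))/(-1 + (61*(1/83))²) - 30224 = 61/(83*(-1 + (61/83)²)) - 30224 = 61/(83*(-1 + 3721/6889)) - 30224 = 61/(83*(-3168/6889)) - 30224 = (61/83)*(-6889/3168) - 30224 = -5063/3168 - 30224 = -95754695/3168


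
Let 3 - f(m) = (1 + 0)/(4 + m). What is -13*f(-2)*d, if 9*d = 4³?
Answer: -2080/9 ≈ -231.11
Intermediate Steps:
d = 64/9 (d = (⅑)*4³ = (⅑)*64 = 64/9 ≈ 7.1111)
f(m) = 3 - 1/(4 + m) (f(m) = 3 - (1 + 0)/(4 + m) = 3 - 1/(4 + m))
-13*f(-2)*d = -13*((11 + 3*(-2))/(4 - 2))*64/9 = -13*((11 - 6)/2)*64/9 = -13*((½)*5)*64/9 = -13*(5/2)*64/9 = -65*64/(2*9) = -1*2080/9 = -2080/9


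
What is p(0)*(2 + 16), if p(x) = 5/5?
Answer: 18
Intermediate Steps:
p(x) = 1 (p(x) = 5*(⅕) = 1)
p(0)*(2 + 16) = 1*(2 + 16) = 1*18 = 18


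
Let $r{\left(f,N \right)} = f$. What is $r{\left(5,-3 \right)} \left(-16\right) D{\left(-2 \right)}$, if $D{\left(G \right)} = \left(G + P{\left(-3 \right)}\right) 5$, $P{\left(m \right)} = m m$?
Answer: $-2800$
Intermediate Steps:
$P{\left(m \right)} = m^{2}$
$D{\left(G \right)} = 45 + 5 G$ ($D{\left(G \right)} = \left(G + \left(-3\right)^{2}\right) 5 = \left(G + 9\right) 5 = \left(9 + G\right) 5 = 45 + 5 G$)
$r{\left(5,-3 \right)} \left(-16\right) D{\left(-2 \right)} = 5 \left(-16\right) \left(45 + 5 \left(-2\right)\right) = - 80 \left(45 - 10\right) = \left(-80\right) 35 = -2800$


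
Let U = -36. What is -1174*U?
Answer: 42264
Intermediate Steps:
-1174*U = -1174*(-36) = 42264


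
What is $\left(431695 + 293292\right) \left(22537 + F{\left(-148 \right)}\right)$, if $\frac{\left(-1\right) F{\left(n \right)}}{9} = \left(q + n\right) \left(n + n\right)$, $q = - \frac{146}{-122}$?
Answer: $- \frac{16298695917281}{61} \approx -2.6719 \cdot 10^{11}$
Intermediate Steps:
$q = \frac{73}{61}$ ($q = \left(-146\right) \left(- \frac{1}{122}\right) = \frac{73}{61} \approx 1.1967$)
$F{\left(n \right)} = - 18 n \left(\frac{73}{61} + n\right)$ ($F{\left(n \right)} = - 9 \left(\frac{73}{61} + n\right) \left(n + n\right) = - 9 \left(\frac{73}{61} + n\right) 2 n = - 9 \cdot 2 n \left(\frac{73}{61} + n\right) = - 18 n \left(\frac{73}{61} + n\right)$)
$\left(431695 + 293292\right) \left(22537 + F{\left(-148 \right)}\right) = \left(431695 + 293292\right) \left(22537 - - \frac{2664 \left(73 + 61 \left(-148\right)\right)}{61}\right) = 724987 \left(22537 - - \frac{2664 \left(73 - 9028\right)}{61}\right) = 724987 \left(22537 - \left(- \frac{2664}{61}\right) \left(-8955\right)\right) = 724987 \left(22537 - \frac{23856120}{61}\right) = 724987 \left(- \frac{22481363}{61}\right) = - \frac{16298695917281}{61}$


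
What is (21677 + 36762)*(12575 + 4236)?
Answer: 982418029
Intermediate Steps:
(21677 + 36762)*(12575 + 4236) = 58439*16811 = 982418029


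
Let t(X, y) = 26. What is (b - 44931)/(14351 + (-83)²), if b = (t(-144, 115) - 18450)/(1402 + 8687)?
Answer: -453327283/214290360 ≈ -2.1155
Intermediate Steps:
b = -18424/10089 (b = (26 - 18450)/(1402 + 8687) = -18424/10089 ≈ -1.8261)
(b - 44931)/(14351 + (-83)²) = (-18424/10089 - 44931)/(14351 + (-83)²) = -453327283/(10089*(14351 + 6889)) = -453327283/10089/21240 = -453327283/10089*1/21240 = -453327283/214290360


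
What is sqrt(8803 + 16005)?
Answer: 2*sqrt(6202) ≈ 157.51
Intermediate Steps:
sqrt(8803 + 16005) = sqrt(24808) = 2*sqrt(6202)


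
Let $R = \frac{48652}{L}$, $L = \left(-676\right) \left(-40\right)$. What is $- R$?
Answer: $- \frac{12163}{6760} \approx -1.7993$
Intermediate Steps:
$L = 27040$
$R = \frac{12163}{6760}$ ($R = \frac{48652}{27040} = 48652 \cdot \frac{1}{27040} = \frac{12163}{6760} \approx 1.7993$)
$- R = \left(-1\right) \frac{12163}{6760} = - \frac{12163}{6760}$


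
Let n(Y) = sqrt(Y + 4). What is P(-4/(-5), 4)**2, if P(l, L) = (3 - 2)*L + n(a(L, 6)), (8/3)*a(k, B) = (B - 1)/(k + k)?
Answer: 1295/64 + sqrt(271) ≈ 36.696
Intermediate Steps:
a(k, B) = 3*(-1 + B)/(16*k) (a(k, B) = 3*((B - 1)/(k + k))/8 = 3*((-1 + B)/((2*k)))/8 = 3*((-1 + B)*(1/(2*k)))/8 = 3*((-1 + B)/(2*k))/8 = 3*(-1 + B)/(16*k))
n(Y) = sqrt(4 + Y)
P(l, L) = L + sqrt(4 + 15/(16*L)) (P(l, L) = (3 - 2)*L + sqrt(4 + 3*(-1 + 6)/(16*L)) = 1*L + sqrt(4 + (3/16)*5/L) = L + sqrt(4 + 15/(16*L)))
P(-4/(-5), 4)**2 = (4 + sqrt(64 + 15/4)/4)**2 = (4 + sqrt(271/4)/4)**2 = (4 + (sqrt(271)/2)/4)**2 = (4 + sqrt(271)/8)**2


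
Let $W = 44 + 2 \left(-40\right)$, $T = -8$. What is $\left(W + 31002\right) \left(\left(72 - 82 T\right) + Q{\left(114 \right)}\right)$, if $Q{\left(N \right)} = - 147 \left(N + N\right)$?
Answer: $-1015313208$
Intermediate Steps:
$W = -36$ ($W = 44 - 80 = -36$)
$Q{\left(N \right)} = - 294 N$ ($Q{\left(N \right)} = - 147 \cdot 2 N = - 294 N$)
$\left(W + 31002\right) \left(\left(72 - 82 T\right) + Q{\left(114 \right)}\right) = \left(-36 + 31002\right) \left(\left(72 - -656\right) - 33516\right) = 30966 \left(\left(72 + 656\right) - 33516\right) = 30966 \left(728 - 33516\right) = 30966 \left(-32788\right) = -1015313208$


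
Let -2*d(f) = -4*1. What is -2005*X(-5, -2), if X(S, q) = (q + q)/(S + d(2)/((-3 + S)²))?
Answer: -256640/159 ≈ -1614.1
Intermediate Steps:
d(f) = 2 (d(f) = -(-2) = -½*(-4) = 2)
X(S, q) = 2*q/(S + 2/(-3 + S)²) (X(S, q) = (q + q)/(S + 2/((-3 + S)²)) = (2*q)/(S + 2/(-3 + S)²) = 2*q/(S + 2/(-3 + S)²))
-2005*X(-5, -2) = -4010*(-2)*(-3 - 5)²/(2 - 5*(-3 - 5)²) = -4010*(-2)*(-8)²/(2 - 5*(-8)²) = -4010*(-2)*64/(2 - 5*64) = -4010*(-2)*64/(2 - 320) = -4010*(-2)*64/(-318) = -4010*(-2)*64*(-1)/318 = -2005*128/159 = -256640/159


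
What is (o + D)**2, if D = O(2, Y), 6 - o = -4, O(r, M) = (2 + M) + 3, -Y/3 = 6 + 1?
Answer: 36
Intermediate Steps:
Y = -21 (Y = -3*(6 + 1) = -3*7 = -21)
O(r, M) = 5 + M
o = 10 (o = 6 - 1*(-4) = 6 + 4 = 10)
D = -16 (D = 5 - 21 = -16)
(o + D)**2 = (10 - 16)**2 = (-6)**2 = 36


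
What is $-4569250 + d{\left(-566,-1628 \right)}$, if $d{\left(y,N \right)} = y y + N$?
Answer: $-4250522$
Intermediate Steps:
$d{\left(y,N \right)} = N + y^{2}$ ($d{\left(y,N \right)} = y^{2} + N = N + y^{2}$)
$-4569250 + d{\left(-566,-1628 \right)} = -4569250 - \left(1628 - \left(-566\right)^{2}\right) = -4569250 + \left(-1628 + 320356\right) = -4569250 + 318728 = -4250522$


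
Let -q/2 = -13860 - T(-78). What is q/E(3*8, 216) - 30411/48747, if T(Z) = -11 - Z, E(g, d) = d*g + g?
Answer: 199903075/42312396 ≈ 4.7245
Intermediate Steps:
E(g, d) = g + d*g
q = 27854 (q = -2*(-13860 - (-11 - 1*(-78))) = -2*(-13860 - (-11 + 78)) = -2*(-13860 - 1*67) = -2*(-13860 - 67) = -2*(-13927) = 27854)
q/E(3*8, 216) - 30411/48747 = 27854/(((3*8)*(1 + 216))) - 30411/48747 = 27854/((24*217)) - 30411*1/48747 = 27854/5208 - 10137/16249 = 27854*(1/5208) - 10137/16249 = 13927/2604 - 10137/16249 = 199903075/42312396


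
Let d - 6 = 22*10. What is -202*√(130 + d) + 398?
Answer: 398 - 404*√89 ≈ -3413.3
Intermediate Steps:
d = 226 (d = 6 + 22*10 = 6 + 220 = 226)
-202*√(130 + d) + 398 = -202*√(130 + 226) + 398 = -404*√89 + 398 = 398 - 404*√89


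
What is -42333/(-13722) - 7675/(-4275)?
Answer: 3817199/782154 ≈ 4.8804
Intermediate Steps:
-42333/(-13722) - 7675/(-4275) = -42333*(-1/13722) - 7675*(-1/4275) = 14111/4574 + 307/171 = 3817199/782154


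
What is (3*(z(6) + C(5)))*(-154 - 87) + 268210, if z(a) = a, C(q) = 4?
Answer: 260980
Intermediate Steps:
(3*(z(6) + C(5)))*(-154 - 87) + 268210 = (3*(6 + 4))*(-154 - 87) + 268210 = (3*10)*(-241) + 268210 = 30*(-241) + 268210 = -7230 + 268210 = 260980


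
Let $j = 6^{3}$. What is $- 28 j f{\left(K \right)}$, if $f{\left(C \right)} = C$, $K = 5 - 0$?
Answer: $-30240$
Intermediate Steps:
$j = 216$
$K = 5$ ($K = 5 + 0 = 5$)
$- 28 j f{\left(K \right)} = \left(-28\right) 216 \cdot 5 = \left(-6048\right) 5 = -30240$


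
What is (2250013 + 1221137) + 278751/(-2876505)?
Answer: 3328260017333/958835 ≈ 3.4711e+6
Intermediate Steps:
(2250013 + 1221137) + 278751/(-2876505) = 3471150 + 278751*(-1/2876505) = 3471150 - 92917/958835 = 3328260017333/958835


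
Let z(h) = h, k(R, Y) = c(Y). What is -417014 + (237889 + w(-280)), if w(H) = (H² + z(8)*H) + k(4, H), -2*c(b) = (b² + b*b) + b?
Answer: -181225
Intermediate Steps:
c(b) = -b² - b/2 (c(b) = -((b² + b*b) + b)/2 = -((b² + b²) + b)/2 = -(2*b² + b)/2 = -(b + 2*b²)/2 = -b² - b/2)
k(R, Y) = -Y*(½ + Y)
w(H) = H² + 8*H - H*(½ + H) (w(H) = (H² + 8*H) - H*(½ + H) = H² + 8*H - H*(½ + H))
-417014 + (237889 + w(-280)) = -417014 + (237889 + (15/2)*(-280)) = -417014 + (237889 - 2100) = -417014 + 235789 = -181225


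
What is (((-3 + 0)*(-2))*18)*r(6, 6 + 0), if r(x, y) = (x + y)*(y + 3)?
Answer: 11664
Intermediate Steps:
r(x, y) = (3 + y)*(x + y) (r(x, y) = (x + y)*(3 + y) = (3 + y)*(x + y))
(((-3 + 0)*(-2))*18)*r(6, 6 + 0) = (((-3 + 0)*(-2))*18)*((6 + 0)**2 + 3*6 + 3*(6 + 0) + 6*(6 + 0)) = (-3*(-2)*18)*(6**2 + 18 + 3*6 + 6*6) = (6*18)*(36 + 18 + 18 + 36) = 108*108 = 11664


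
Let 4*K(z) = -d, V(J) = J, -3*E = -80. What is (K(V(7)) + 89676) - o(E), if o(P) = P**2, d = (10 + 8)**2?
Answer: 799955/9 ≈ 88884.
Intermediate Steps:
d = 324 (d = 18**2 = 324)
E = 80/3 (E = -1/3*(-80) = 80/3 ≈ 26.667)
K(z) = -81 (K(z) = (-1*324)/4 = (1/4)*(-324) = -81)
(K(V(7)) + 89676) - o(E) = (-81 + 89676) - (80/3)**2 = 89595 - 1*6400/9 = 89595 - 6400/9 = 799955/9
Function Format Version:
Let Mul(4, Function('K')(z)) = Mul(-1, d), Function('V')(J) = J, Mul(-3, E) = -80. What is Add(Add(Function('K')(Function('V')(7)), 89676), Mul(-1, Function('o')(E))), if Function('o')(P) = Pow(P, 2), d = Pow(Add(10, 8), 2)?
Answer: Rational(799955, 9) ≈ 88884.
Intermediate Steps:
d = 324 (d = Pow(18, 2) = 324)
E = Rational(80, 3) (E = Mul(Rational(-1, 3), -80) = Rational(80, 3) ≈ 26.667)
Function('K')(z) = -81 (Function('K')(z) = Mul(Rational(1, 4), Mul(-1, 324)) = Mul(Rational(1, 4), -324) = -81)
Add(Add(Function('K')(Function('V')(7)), 89676), Mul(-1, Function('o')(E))) = Add(Add(-81, 89676), Mul(-1, Pow(Rational(80, 3), 2))) = Add(89595, Mul(-1, Rational(6400, 9))) = Add(89595, Rational(-6400, 9)) = Rational(799955, 9)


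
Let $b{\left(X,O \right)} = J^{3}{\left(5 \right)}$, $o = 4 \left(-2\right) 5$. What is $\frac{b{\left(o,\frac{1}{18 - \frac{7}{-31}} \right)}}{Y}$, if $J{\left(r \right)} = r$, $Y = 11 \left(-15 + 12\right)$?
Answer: $- \frac{125}{33} \approx -3.7879$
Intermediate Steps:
$Y = -33$ ($Y = 11 \left(-3\right) = -33$)
$o = -40$ ($o = \left(-8\right) 5 = -40$)
$b{\left(X,O \right)} = 125$ ($b{\left(X,O \right)} = 5^{3} = 125$)
$\frac{b{\left(o,\frac{1}{18 - \frac{7}{-31}} \right)}}{Y} = \frac{125}{-33} = 125 \left(- \frac{1}{33}\right) = - \frac{125}{33}$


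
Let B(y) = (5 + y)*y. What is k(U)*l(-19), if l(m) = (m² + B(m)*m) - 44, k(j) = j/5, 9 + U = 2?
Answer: 33159/5 ≈ 6631.8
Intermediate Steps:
U = -7 (U = -9 + 2 = -7)
k(j) = j/5 (k(j) = j*(⅕) = j/5)
B(y) = y*(5 + y)
l(m) = -44 + m² + m²*(5 + m) (l(m) = (m² + (m*(5 + m))*m) - 44 = (m² + m²*(5 + m)) - 44 = -44 + m² + m²*(5 + m))
k(U)*l(-19) = ((⅕)*(-7))*(-44 + (-19)³ + 6*(-19)²) = -7*(-44 - 6859 + 6*361)/5 = -7*(-44 - 6859 + 2166)/5 = -7/5*(-4737) = 33159/5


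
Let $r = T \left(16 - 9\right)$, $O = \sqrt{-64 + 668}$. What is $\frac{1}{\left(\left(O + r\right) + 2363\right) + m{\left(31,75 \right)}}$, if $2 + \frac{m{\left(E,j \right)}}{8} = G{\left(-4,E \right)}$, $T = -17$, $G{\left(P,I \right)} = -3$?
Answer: $\frac{551}{1214253} - \frac{\sqrt{151}}{2428506} \approx 0.00044872$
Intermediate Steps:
$m{\left(E,j \right)} = -40$ ($m{\left(E,j \right)} = -16 + 8 \left(-3\right) = -16 - 24 = -40$)
$O = 2 \sqrt{151}$ ($O = \sqrt{604} = 2 \sqrt{151} \approx 24.576$)
$r = -119$ ($r = - 17 \left(16 - 9\right) = \left(-17\right) 7 = -119$)
$\frac{1}{\left(\left(O + r\right) + 2363\right) + m{\left(31,75 \right)}} = \frac{1}{\left(\left(2 \sqrt{151} - 119\right) + 2363\right) - 40} = \frac{1}{\left(\left(-119 + 2 \sqrt{151}\right) + 2363\right) - 40} = \frac{1}{\left(2244 + 2 \sqrt{151}\right) - 40} = \frac{1}{2204 + 2 \sqrt{151}}$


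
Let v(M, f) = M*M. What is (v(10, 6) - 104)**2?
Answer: 16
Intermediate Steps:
v(M, f) = M**2
(v(10, 6) - 104)**2 = (10**2 - 104)**2 = (100 - 104)**2 = (-4)**2 = 16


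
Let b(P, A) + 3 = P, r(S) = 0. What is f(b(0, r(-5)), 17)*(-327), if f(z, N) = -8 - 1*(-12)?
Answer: -1308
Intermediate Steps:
b(P, A) = -3 + P
f(z, N) = 4 (f(z, N) = -8 + 12 = 4)
f(b(0, r(-5)), 17)*(-327) = 4*(-327) = -1308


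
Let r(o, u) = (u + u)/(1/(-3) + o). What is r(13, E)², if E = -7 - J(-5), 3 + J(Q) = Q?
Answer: 9/361 ≈ 0.024931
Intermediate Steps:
J(Q) = -3 + Q
E = 1 (E = -7 - (-3 - 5) = -7 - 1*(-8) = -7 + 8 = 1)
r(o, u) = 2*u/(-⅓ + o) (r(o, u) = (2*u)/(-⅓ + o) = 2*u/(-⅓ + o))
r(13, E)² = (6*1/(-1 + 3*13))² = (6*1/(-1 + 39))² = (6*1/38)² = (6*1*(1/38))² = (3/19)² = 9/361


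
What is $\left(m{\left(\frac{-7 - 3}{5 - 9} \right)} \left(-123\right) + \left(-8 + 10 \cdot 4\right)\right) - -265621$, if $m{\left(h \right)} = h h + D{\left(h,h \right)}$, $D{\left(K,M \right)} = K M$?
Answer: $\frac{528231}{2} \approx 2.6412 \cdot 10^{5}$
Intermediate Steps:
$m{\left(h \right)} = 2 h^{2}$ ($m{\left(h \right)} = h h + h h = h^{2} + h^{2} = 2 h^{2}$)
$\left(m{\left(\frac{-7 - 3}{5 - 9} \right)} \left(-123\right) + \left(-8 + 10 \cdot 4\right)\right) - -265621 = \left(2 \left(\frac{-7 - 3}{5 - 9}\right)^{2} \left(-123\right) + \left(-8 + 10 \cdot 4\right)\right) - -265621 = \left(2 \left(- \frac{10}{-4}\right)^{2} \left(-123\right) + \left(-8 + 40\right)\right) + 265621 = \left(2 \left(\left(-10\right) \left(- \frac{1}{4}\right)\right)^{2} \left(-123\right) + 32\right) + 265621 = \left(2 \left(\frac{5}{2}\right)^{2} \left(-123\right) + 32\right) + 265621 = \left(2 \cdot \frac{25}{4} \left(-123\right) + 32\right) + 265621 = \left(\frac{25}{2} \left(-123\right) + 32\right) + 265621 = \left(- \frac{3075}{2} + 32\right) + 265621 = - \frac{3011}{2} + 265621 = \frac{528231}{2}$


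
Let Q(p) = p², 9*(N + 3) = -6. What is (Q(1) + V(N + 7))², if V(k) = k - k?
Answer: 1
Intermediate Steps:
N = -11/3 (N = -3 + (⅑)*(-6) = -3 - ⅔ = -11/3 ≈ -3.6667)
V(k) = 0
(Q(1) + V(N + 7))² = (1² + 0)² = (1 + 0)² = 1² = 1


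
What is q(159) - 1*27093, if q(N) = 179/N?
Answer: -4307608/159 ≈ -27092.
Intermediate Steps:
q(159) - 1*27093 = 179/159 - 1*27093 = 179*(1/159) - 27093 = 179/159 - 27093 = -4307608/159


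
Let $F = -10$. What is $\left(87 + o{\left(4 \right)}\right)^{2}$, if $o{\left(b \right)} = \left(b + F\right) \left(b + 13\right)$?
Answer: $225$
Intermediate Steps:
$o{\left(b \right)} = \left(-10 + b\right) \left(13 + b\right)$ ($o{\left(b \right)} = \left(b - 10\right) \left(b + 13\right) = \left(-10 + b\right) \left(13 + b\right)$)
$\left(87 + o{\left(4 \right)}\right)^{2} = \left(87 + \left(-130 + 4^{2} + 3 \cdot 4\right)\right)^{2} = \left(87 + \left(-130 + 16 + 12\right)\right)^{2} = \left(87 - 102\right)^{2} = \left(-15\right)^{2} = 225$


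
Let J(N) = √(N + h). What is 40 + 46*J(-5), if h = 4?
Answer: 40 + 46*I ≈ 40.0 + 46.0*I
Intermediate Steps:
J(N) = √(4 + N) (J(N) = √(N + 4) = √(4 + N))
40 + 46*J(-5) = 40 + 46*√(4 - 5) = 40 + 46*√(-1) = 40 + 46*I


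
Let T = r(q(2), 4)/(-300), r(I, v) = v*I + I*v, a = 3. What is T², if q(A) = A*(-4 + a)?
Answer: 16/5625 ≈ 0.0028444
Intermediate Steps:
q(A) = -A (q(A) = A*(-4 + 3) = A*(-1) = -A)
r(I, v) = 2*I*v (r(I, v) = I*v + I*v = 2*I*v)
T = 4/75 (T = (2*(-1*2)*4)/(-300) = (2*(-2)*4)*(-1/300) = -16*(-1/300) = 4/75 ≈ 0.053333)
T² = (4/75)² = 16/5625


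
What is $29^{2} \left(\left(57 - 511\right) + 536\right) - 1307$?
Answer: $67655$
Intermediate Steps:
$29^{2} \left(\left(57 - 511\right) + 536\right) - 1307 = 841 \left(-454 + 536\right) - 1307 = 841 \cdot 82 - 1307 = 68962 - 1307 = 67655$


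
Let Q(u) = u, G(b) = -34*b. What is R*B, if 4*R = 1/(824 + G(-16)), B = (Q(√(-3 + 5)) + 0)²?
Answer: 1/2736 ≈ 0.00036550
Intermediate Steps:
B = 2 (B = (√(-3 + 5) + 0)² = (√2 + 0)² = (√2)² = 2)
R = 1/5472 (R = 1/(4*(824 - 34*(-16))) = 1/(4*(824 + 544)) = (¼)/1368 = (¼)*(1/1368) = 1/5472 ≈ 0.00018275)
R*B = (1/5472)*2 = 1/2736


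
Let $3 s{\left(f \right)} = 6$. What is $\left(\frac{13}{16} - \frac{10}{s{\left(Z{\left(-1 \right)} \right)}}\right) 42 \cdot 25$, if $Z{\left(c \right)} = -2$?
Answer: $- \frac{35175}{8} \approx -4396.9$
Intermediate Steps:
$s{\left(f \right)} = 2$ ($s{\left(f \right)} = \frac{1}{3} \cdot 6 = 2$)
$\left(\frac{13}{16} - \frac{10}{s{\left(Z{\left(-1 \right)} \right)}}\right) 42 \cdot 25 = \left(\frac{13}{16} - \frac{10}{2}\right) 42 \cdot 25 = \left(13 \cdot \frac{1}{16} - 5\right) 42 \cdot 25 = \left(\frac{13}{16} - 5\right) 42 \cdot 25 = \left(- \frac{67}{16}\right) 42 \cdot 25 = \left(- \frac{1407}{8}\right) 25 = - \frac{35175}{8}$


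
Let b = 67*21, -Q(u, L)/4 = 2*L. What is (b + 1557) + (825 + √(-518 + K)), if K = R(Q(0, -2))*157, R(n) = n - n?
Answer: 3789 + I*√518 ≈ 3789.0 + 22.76*I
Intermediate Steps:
Q(u, L) = -8*L
R(n) = 0
K = 0 (K = 0*157 = 0)
b = 1407
(b + 1557) + (825 + √(-518 + K)) = (1407 + 1557) + (825 + √(-518 + 0)) = 2964 + (825 + √(-518)) = 2964 + (825 + I*√518) = 3789 + I*√518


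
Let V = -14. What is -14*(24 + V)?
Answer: -140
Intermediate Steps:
-14*(24 + V) = -14*(24 - 14) = -14*10 = -140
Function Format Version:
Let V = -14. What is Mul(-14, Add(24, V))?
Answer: -140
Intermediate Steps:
Mul(-14, Add(24, V)) = Mul(-14, Add(24, -14)) = Mul(-14, 10) = -140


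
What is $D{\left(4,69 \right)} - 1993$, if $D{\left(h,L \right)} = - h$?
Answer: $-1997$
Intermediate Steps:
$D{\left(4,69 \right)} - 1993 = \left(-1\right) 4 - 1993 = -4 - 1993 = -1997$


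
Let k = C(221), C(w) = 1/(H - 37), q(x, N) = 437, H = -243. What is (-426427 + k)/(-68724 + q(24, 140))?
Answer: 119399561/19120360 ≈ 6.2446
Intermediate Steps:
C(w) = -1/280 (C(w) = 1/(-243 - 37) = 1/(-280) = -1/280)
k = -1/280 ≈ -0.0035714
(-426427 + k)/(-68724 + q(24, 140)) = (-426427 - 1/280)/(-68724 + 437) = -119399561/280/(-68287) = -119399561/280*(-1/68287) = 119399561/19120360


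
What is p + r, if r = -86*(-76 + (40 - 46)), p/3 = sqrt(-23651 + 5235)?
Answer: 7052 + 12*I*sqrt(1151) ≈ 7052.0 + 407.12*I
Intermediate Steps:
p = 12*I*sqrt(1151) (p = 3*sqrt(-23651 + 5235) = 3*sqrt(-18416) = 3*(4*I*sqrt(1151)) = 12*I*sqrt(1151) ≈ 407.12*I)
r = 7052 (r = -86*(-76 - 6) = -86*(-82) = 7052)
p + r = 12*I*sqrt(1151) + 7052 = 7052 + 12*I*sqrt(1151)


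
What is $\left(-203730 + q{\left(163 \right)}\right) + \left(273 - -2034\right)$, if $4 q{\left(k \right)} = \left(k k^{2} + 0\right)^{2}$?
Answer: $\frac{18755368772317}{4} \approx 4.6888 \cdot 10^{12}$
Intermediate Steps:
$q{\left(k \right)} = \frac{k^{6}}{4}$ ($q{\left(k \right)} = \frac{\left(k k^{2} + 0\right)^{2}}{4} = \frac{\left(k^{3} + 0\right)^{2}}{4} = \frac{\left(k^{3}\right)^{2}}{4} = \frac{k^{6}}{4}$)
$\left(-203730 + q{\left(163 \right)}\right) + \left(273 - -2034\right) = \left(-203730 + \frac{163^{6}}{4}\right) + \left(273 - -2034\right) = \left(-203730 + \frac{1}{4} \cdot 18755369578009\right) + \left(273 + 2034\right) = \left(-203730 + \frac{18755369578009}{4}\right) + 2307 = \frac{18755368763089}{4} + 2307 = \frac{18755368772317}{4}$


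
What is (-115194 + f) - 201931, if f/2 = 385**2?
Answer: -20675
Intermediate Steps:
f = 296450 (f = 2*385**2 = 2*148225 = 296450)
(-115194 + f) - 201931 = (-115194 + 296450) - 201931 = 181256 - 201931 = -20675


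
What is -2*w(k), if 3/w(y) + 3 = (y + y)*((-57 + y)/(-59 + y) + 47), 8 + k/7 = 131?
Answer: -802/11048525 ≈ -7.2589e-5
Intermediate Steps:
k = 861 (k = -56 + 7*131 = -56 + 917 = 861)
w(y) = 3/(-3 + 2*y*(47 + (-57 + y)/(-59 + y))) (w(y) = 3/(-3 + (y + y)*((-57 + y)/(-59 + y) + 47)) = 3/(-3 + (2*y)*((-57 + y)/(-59 + y) + 47)) = 3/(-3 + (2*y)*(47 + (-57 + y)/(-59 + y))) = 3/(-3 + 2*y*(47 + (-57 + y)/(-59 + y))))
-2*w(k) = -6*(-59 + 861)/(177 - 5663*861 + 96*861²) = -6*802/(177 - 4875843 + 96*741321) = -6*802/(177 - 4875843 + 71166816) = -6*802/66291150 = -2*401/11048525 = -802/11048525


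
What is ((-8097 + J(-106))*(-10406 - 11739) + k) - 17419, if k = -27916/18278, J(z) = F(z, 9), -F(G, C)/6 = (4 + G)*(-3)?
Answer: 2010112672416/9139 ≈ 2.1995e+8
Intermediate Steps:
F(G, C) = 72 + 18*G (F(G, C) = -6*(4 + G)*(-3) = -6*(-12 - 3*G) = 72 + 18*G)
J(z) = 72 + 18*z
k = -13958/9139 (k = -27916/18278 = -1*13958/9139 = -13958/9139 ≈ -1.5273)
((-8097 + J(-106))*(-10406 - 11739) + k) - 17419 = ((-8097 + (72 + 18*(-106)))*(-10406 - 11739) - 13958/9139) - 17419 = ((-8097 + (72 - 1908))*(-22145) - 13958/9139) - 17419 = ((-8097 - 1836)*(-22145) - 13958/9139) - 17419 = (-9933*(-22145) - 13958/9139) - 17419 = (219966285 - 13958/9139) - 17419 = 2010271864657/9139 - 17419 = 2010112672416/9139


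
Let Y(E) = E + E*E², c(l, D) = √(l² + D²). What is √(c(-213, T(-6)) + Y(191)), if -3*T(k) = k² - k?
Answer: √(6968062 + √45565) ≈ 2639.8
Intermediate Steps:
T(k) = -k²/3 + k/3 (T(k) = -(k² - k)/3 = -k²/3 + k/3)
c(l, D) = √(D² + l²)
Y(E) = E + E³
√(c(-213, T(-6)) + Y(191)) = √(√(((⅓)*(-6)*(1 - 1*(-6)))² + (-213)²) + (191 + 191³)) = √(√(((⅓)*(-6)*(1 + 6))² + 45369) + (191 + 6967871)) = √(√(((⅓)*(-6)*7)² + 45369) + 6968062) = √(√((-14)² + 45369) + 6968062) = √(√(196 + 45369) + 6968062) = √(√45565 + 6968062) = √(6968062 + √45565)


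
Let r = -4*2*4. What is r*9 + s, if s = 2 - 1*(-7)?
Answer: -279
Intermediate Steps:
r = -32 (r = -8*4 = -32)
s = 9 (s = 2 + 7 = 9)
r*9 + s = -32*9 + 9 = -288 + 9 = -279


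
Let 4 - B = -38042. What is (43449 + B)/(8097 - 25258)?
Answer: -81495/17161 ≈ -4.7488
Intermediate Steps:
B = 38046 (B = 4 - 1*(-38042) = 4 + 38042 = 38046)
(43449 + B)/(8097 - 25258) = (43449 + 38046)/(8097 - 25258) = 81495/(-17161) = 81495*(-1/17161) = -81495/17161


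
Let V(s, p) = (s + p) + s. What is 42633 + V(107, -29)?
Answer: 42818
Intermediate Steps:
V(s, p) = p + 2*s (V(s, p) = (p + s) + s = p + 2*s)
42633 + V(107, -29) = 42633 + (-29 + 2*107) = 42633 + (-29 + 214) = 42633 + 185 = 42818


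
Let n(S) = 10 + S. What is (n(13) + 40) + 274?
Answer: 337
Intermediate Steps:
(n(13) + 40) + 274 = ((10 + 13) + 40) + 274 = (23 + 40) + 274 = 63 + 274 = 337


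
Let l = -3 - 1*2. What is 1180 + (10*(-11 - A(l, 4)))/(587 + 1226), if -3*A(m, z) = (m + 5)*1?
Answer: 2139230/1813 ≈ 1179.9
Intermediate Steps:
l = -5 (l = -3 - 2 = -5)
A(m, z) = -5/3 - m/3 (A(m, z) = -(m + 5)/3 = -(5 + m)/3 = -5/3 - m/3)
1180 + (10*(-11 - A(l, 4)))/(587 + 1226) = 1180 + (10*(-11 - (-5/3 - ⅓*(-5))))/(587 + 1226) = 1180 + (10*(-11 - (-5/3 + 5/3)))/1813 = 1180 + (10*(-11 - 1*0))/1813 = 1180 + (10*(-11 + 0))/1813 = 1180 + (10*(-11))/1813 = 1180 + (1/1813)*(-110) = 1180 - 110/1813 = 2139230/1813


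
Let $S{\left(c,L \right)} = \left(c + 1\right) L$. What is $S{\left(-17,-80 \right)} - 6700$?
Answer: $-5420$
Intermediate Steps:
$S{\left(c,L \right)} = L \left(1 + c\right)$ ($S{\left(c,L \right)} = \left(1 + c\right) L = L \left(1 + c\right)$)
$S{\left(-17,-80 \right)} - 6700 = - 80 \left(1 - 17\right) - 6700 = \left(-80\right) \left(-16\right) - 6700 = 1280 - 6700 = -5420$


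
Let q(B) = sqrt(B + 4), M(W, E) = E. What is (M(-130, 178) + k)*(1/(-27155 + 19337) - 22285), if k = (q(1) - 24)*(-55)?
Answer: -130493874119/3909 + 9582327205*sqrt(5)/7818 ≈ -3.0642e+7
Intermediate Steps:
q(B) = sqrt(4 + B)
k = 1320 - 55*sqrt(5) (k = (sqrt(4 + 1) - 24)*(-55) = (sqrt(5) - 24)*(-55) = (-24 + sqrt(5))*(-55) = 1320 - 55*sqrt(5) ≈ 1197.0)
(M(-130, 178) + k)*(1/(-27155 + 19337) - 22285) = (178 + (1320 - 55*sqrt(5)))*(1/(-27155 + 19337) - 22285) = (1498 - 55*sqrt(5))*(1/(-7818) - 22285) = (1498 - 55*sqrt(5))*(-1/7818 - 22285) = (1498 - 55*sqrt(5))*(-174224131/7818) = -130493874119/3909 + 9582327205*sqrt(5)/7818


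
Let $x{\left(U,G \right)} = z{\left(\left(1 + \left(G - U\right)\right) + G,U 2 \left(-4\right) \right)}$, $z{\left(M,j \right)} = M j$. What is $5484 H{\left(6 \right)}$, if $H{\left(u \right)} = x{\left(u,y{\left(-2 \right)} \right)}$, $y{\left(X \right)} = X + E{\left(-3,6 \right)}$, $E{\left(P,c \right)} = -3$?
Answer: $3948480$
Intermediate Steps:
$y{\left(X \right)} = -3 + X$ ($y{\left(X \right)} = X - 3 = -3 + X$)
$x{\left(U,G \right)} = - 8 U \left(1 - U + 2 G\right)$ ($x{\left(U,G \right)} = \left(\left(1 + \left(G - U\right)\right) + G\right) U 2 \left(-4\right) = \left(\left(1 + G - U\right) + G\right) 2 U \left(-4\right) = \left(1 - U + 2 G\right) \left(- 8 U\right) = - 8 U \left(1 - U + 2 G\right)$)
$H{\left(u \right)} = 8 u \left(9 + u\right)$ ($H{\left(u \right)} = 8 u \left(-1 + u - 2 \left(-3 - 2\right)\right) = 8 u \left(-1 + u - -10\right) = 8 u \left(-1 + u + 10\right) = 8 u \left(9 + u\right)$)
$5484 H{\left(6 \right)} = 5484 \cdot 8 \cdot 6 \left(9 + 6\right) = 5484 \cdot 8 \cdot 6 \cdot 15 = 5484 \cdot 720 = 3948480$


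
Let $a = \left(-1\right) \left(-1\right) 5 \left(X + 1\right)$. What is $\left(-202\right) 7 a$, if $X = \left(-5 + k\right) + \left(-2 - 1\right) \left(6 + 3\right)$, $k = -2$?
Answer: $233310$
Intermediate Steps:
$X = -34$ ($X = \left(-5 - 2\right) + \left(-2 - 1\right) \left(6 + 3\right) = -7 - 27 = -34$)
$a = -165$ ($a = \left(-1\right) \left(-1\right) 5 \left(-34 + 1\right) = 1 \cdot 5 \left(-33\right) = 5 \left(-33\right) = -165$)
$\left(-202\right) 7 a = \left(-202\right) 7 \left(-165\right) = \left(-1414\right) \left(-165\right) = 233310$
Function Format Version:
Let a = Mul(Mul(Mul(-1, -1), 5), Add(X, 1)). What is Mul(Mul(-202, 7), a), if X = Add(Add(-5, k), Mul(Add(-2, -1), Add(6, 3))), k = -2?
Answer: 233310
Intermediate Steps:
X = -34 (X = Add(Add(-5, -2), Mul(Add(-2, -1), Add(6, 3))) = Add(-7, Mul(-3, 9)) = Add(-7, -27) = -34)
a = -165 (a = Mul(Mul(Mul(-1, -1), 5), Add(-34, 1)) = Mul(Mul(1, 5), -33) = Mul(5, -33) = -165)
Mul(Mul(-202, 7), a) = Mul(Mul(-202, 7), -165) = Mul(-1414, -165) = 233310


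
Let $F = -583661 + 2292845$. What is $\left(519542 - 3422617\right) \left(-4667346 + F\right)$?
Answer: $8587766148150$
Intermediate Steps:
$F = 1709184$
$\left(519542 - 3422617\right) \left(-4667346 + F\right) = \left(519542 - 3422617\right) \left(-4667346 + 1709184\right) = \left(-2903075\right) \left(-2958162\right) = 8587766148150$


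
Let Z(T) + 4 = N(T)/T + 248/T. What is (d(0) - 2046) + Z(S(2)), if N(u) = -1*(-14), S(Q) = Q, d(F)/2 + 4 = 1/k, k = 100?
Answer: -96349/50 ≈ -1927.0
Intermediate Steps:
d(F) = -399/50 (d(F) = -8 + 2/100 = -8 + 2*(1/100) = -8 + 1/50 = -399/50)
N(u) = 14
Z(T) = -4 + 262/T (Z(T) = -4 + (14/T + 248/T) = -4 + 262/T)
(d(0) - 2046) + Z(S(2)) = (-399/50 - 2046) + (-4 + 262/2) = -102699/50 + (-4 + 262*(1/2)) = -102699/50 + (-4 + 131) = -102699/50 + 127 = -96349/50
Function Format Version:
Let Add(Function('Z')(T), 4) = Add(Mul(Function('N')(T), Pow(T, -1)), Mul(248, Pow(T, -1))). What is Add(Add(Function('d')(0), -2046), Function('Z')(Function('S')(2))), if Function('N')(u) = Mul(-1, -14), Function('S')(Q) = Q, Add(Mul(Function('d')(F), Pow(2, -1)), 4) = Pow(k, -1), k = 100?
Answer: Rational(-96349, 50) ≈ -1927.0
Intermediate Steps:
Function('d')(F) = Rational(-399, 50) (Function('d')(F) = Add(-8, Mul(2, Pow(100, -1))) = Add(-8, Mul(2, Rational(1, 100))) = Add(-8, Rational(1, 50)) = Rational(-399, 50))
Function('N')(u) = 14
Function('Z')(T) = Add(-4, Mul(262, Pow(T, -1))) (Function('Z')(T) = Add(-4, Add(Mul(14, Pow(T, -1)), Mul(248, Pow(T, -1)))) = Add(-4, Mul(262, Pow(T, -1))))
Add(Add(Function('d')(0), -2046), Function('Z')(Function('S')(2))) = Add(Add(Rational(-399, 50), -2046), Add(-4, Mul(262, Pow(2, -1)))) = Add(Rational(-102699, 50), Add(-4, Mul(262, Rational(1, 2)))) = Add(Rational(-102699, 50), Add(-4, 131)) = Add(Rational(-102699, 50), 127) = Rational(-96349, 50)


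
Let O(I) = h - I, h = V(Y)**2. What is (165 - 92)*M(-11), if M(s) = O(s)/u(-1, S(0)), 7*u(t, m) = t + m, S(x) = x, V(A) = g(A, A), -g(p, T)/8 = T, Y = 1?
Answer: -38325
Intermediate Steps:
g(p, T) = -8*T
V(A) = -8*A
h = 64 (h = (-8*1)**2 = (-8)**2 = 64)
O(I) = 64 - I
u(t, m) = m/7 + t/7 (u(t, m) = (t + m)/7 = (m + t)/7 = m/7 + t/7)
M(s) = -448 + 7*s (M(s) = (64 - s)/((1/7)*0 + (1/7)*(-1)) = (64 - s)/(0 - 1/7) = (64 - s)/(-1/7) = (64 - s)*(-7) = -448 + 7*s)
(165 - 92)*M(-11) = (165 - 92)*(-448 + 7*(-11)) = 73*(-448 - 77) = 73*(-525) = -38325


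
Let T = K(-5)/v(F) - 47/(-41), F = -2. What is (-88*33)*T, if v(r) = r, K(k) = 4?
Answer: 101640/41 ≈ 2479.0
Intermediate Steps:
T = -35/41 (T = 4/(-2) - 47/(-41) = 4*(-½) - 47*(-1/41) = -2 + 47/41 = -35/41 ≈ -0.85366)
(-88*33)*T = -88*33*(-35/41) = -2904*(-35/41) = 101640/41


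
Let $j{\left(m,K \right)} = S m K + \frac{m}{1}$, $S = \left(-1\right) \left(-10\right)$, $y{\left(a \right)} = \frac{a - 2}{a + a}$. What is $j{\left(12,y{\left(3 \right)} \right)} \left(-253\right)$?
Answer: $-8096$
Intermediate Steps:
$y{\left(a \right)} = \frac{-2 + a}{2 a}$
$S = 10$
$j{\left(m,K \right)} = m + 10 K m$ ($j{\left(m,K \right)} = 10 m K + \frac{m}{1} = 10 K m + m 1 = 10 K m + m = m + 10 K m$)
$j{\left(12,y{\left(3 \right)} \right)} \left(-253\right) = 12 \left(1 + 10 \frac{-2 + 3}{2 \cdot 3}\right) \left(-253\right) = 12 \left(1 + 10 \cdot \frac{1}{2} \cdot \frac{1}{3} \cdot 1\right) \left(-253\right) = 12 \left(1 + 10 \cdot \frac{1}{6}\right) \left(-253\right) = 12 \left(1 + \frac{5}{3}\right) \left(-253\right) = 12 \cdot \frac{8}{3} \left(-253\right) = 32 \left(-253\right) = -8096$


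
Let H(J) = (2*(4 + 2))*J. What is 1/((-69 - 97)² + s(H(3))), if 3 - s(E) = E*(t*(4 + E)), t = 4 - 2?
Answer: 1/24679 ≈ 4.0520e-5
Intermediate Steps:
t = 2
H(J) = 12*J (H(J) = (2*6)*J = 12*J)
s(E) = 3 - E*(8 + 2*E) (s(E) = 3 - E*2*(4 + E) = 3 - E*(8 + 2*E))
1/((-69 - 97)² + s(H(3))) = 1/((-69 - 97)² + (3 - 96*3 - 2*(12*3)²)) = 1/((-166)² + (3 - 8*36 - 2*36²)) = 1/(27556 + (3 - 288 - 2*1296)) = 1/(27556 + (3 - 288 - 2592)) = 1/(27556 - 2877) = 1/24679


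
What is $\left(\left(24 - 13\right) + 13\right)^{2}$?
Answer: $576$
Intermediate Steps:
$\left(\left(24 - 13\right) + 13\right)^{2} = \left(11 + 13\right)^{2} = 24^{2} = 576$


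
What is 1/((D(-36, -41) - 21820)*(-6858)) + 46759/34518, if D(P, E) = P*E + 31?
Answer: 542819599417/400715302581 ≈ 1.3546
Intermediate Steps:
D(P, E) = 31 + E*P (D(P, E) = E*P + 31 = 31 + E*P)
1/((D(-36, -41) - 21820)*(-6858)) + 46759/34518 = 1/(((31 - 41*(-36)) - 21820)*(-6858)) + 46759/34518 = -1/6858/((31 + 1476) - 21820) + 46759*(1/34518) = -1/6858/(1507 - 21820) + 46759/34518 = -1/6858/(-20313) + 46759/34518 = -1/20313*(-1/6858) + 46759/34518 = 1/139306554 + 46759/34518 = 542819599417/400715302581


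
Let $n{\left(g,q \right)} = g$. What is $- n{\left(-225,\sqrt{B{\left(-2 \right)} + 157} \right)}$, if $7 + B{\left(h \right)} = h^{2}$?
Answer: $225$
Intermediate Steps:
$B{\left(h \right)} = -7 + h^{2}$
$- n{\left(-225,\sqrt{B{\left(-2 \right)} + 157} \right)} = \left(-1\right) \left(-225\right) = 225$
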